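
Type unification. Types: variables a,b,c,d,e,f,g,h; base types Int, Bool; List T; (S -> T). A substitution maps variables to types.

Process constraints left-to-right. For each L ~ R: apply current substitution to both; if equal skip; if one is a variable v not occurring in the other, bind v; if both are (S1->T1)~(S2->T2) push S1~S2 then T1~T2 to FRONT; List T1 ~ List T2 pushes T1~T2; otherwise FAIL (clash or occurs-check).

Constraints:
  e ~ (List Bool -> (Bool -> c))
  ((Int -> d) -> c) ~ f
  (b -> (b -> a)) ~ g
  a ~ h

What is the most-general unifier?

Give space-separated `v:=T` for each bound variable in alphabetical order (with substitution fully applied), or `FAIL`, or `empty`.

Answer: a:=h e:=(List Bool -> (Bool -> c)) f:=((Int -> d) -> c) g:=(b -> (b -> h))

Derivation:
step 1: unify e ~ (List Bool -> (Bool -> c))  [subst: {-} | 3 pending]
  bind e := (List Bool -> (Bool -> c))
step 2: unify ((Int -> d) -> c) ~ f  [subst: {e:=(List Bool -> (Bool -> c))} | 2 pending]
  bind f := ((Int -> d) -> c)
step 3: unify (b -> (b -> a)) ~ g  [subst: {e:=(List Bool -> (Bool -> c)), f:=((Int -> d) -> c)} | 1 pending]
  bind g := (b -> (b -> a))
step 4: unify a ~ h  [subst: {e:=(List Bool -> (Bool -> c)), f:=((Int -> d) -> c), g:=(b -> (b -> a))} | 0 pending]
  bind a := h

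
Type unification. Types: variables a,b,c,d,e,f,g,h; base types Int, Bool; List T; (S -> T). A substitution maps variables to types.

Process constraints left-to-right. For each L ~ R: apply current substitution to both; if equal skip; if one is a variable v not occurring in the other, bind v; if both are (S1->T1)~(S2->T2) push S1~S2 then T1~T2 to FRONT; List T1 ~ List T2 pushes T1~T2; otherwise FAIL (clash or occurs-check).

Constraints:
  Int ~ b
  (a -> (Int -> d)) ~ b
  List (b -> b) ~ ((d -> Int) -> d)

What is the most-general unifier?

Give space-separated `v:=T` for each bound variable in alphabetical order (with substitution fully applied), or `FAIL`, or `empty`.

step 1: unify Int ~ b  [subst: {-} | 2 pending]
  bind b := Int
step 2: unify (a -> (Int -> d)) ~ Int  [subst: {b:=Int} | 1 pending]
  clash: (a -> (Int -> d)) vs Int

Answer: FAIL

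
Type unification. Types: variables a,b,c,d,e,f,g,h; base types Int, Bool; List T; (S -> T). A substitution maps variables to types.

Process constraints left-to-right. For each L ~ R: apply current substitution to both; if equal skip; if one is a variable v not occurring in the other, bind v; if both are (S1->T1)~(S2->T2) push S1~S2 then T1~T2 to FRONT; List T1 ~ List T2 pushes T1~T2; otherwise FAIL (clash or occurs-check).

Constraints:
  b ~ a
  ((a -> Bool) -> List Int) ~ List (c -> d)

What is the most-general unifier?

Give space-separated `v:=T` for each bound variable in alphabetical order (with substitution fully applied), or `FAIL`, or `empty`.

Answer: FAIL

Derivation:
step 1: unify b ~ a  [subst: {-} | 1 pending]
  bind b := a
step 2: unify ((a -> Bool) -> List Int) ~ List (c -> d)  [subst: {b:=a} | 0 pending]
  clash: ((a -> Bool) -> List Int) vs List (c -> d)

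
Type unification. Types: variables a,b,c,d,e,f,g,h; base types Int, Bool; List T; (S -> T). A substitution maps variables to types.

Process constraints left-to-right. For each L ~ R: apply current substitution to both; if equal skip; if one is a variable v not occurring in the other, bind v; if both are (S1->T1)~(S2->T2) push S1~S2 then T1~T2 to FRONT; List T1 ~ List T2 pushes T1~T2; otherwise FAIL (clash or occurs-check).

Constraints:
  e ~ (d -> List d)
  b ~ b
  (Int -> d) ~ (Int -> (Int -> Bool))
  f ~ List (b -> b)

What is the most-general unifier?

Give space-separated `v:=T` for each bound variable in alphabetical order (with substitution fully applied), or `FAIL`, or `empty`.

step 1: unify e ~ (d -> List d)  [subst: {-} | 3 pending]
  bind e := (d -> List d)
step 2: unify b ~ b  [subst: {e:=(d -> List d)} | 2 pending]
  -> identical, skip
step 3: unify (Int -> d) ~ (Int -> (Int -> Bool))  [subst: {e:=(d -> List d)} | 1 pending]
  -> decompose arrow: push Int~Int, d~(Int -> Bool)
step 4: unify Int ~ Int  [subst: {e:=(d -> List d)} | 2 pending]
  -> identical, skip
step 5: unify d ~ (Int -> Bool)  [subst: {e:=(d -> List d)} | 1 pending]
  bind d := (Int -> Bool)
step 6: unify f ~ List (b -> b)  [subst: {e:=(d -> List d), d:=(Int -> Bool)} | 0 pending]
  bind f := List (b -> b)

Answer: d:=(Int -> Bool) e:=((Int -> Bool) -> List (Int -> Bool)) f:=List (b -> b)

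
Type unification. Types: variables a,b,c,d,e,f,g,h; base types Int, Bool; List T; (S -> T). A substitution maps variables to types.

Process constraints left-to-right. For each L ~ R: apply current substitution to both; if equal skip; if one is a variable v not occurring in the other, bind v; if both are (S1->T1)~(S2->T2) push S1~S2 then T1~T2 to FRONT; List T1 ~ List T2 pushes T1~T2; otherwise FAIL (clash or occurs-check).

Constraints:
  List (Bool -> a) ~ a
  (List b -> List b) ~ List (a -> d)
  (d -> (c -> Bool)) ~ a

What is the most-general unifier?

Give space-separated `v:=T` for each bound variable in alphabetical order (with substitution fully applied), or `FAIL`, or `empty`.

Answer: FAIL

Derivation:
step 1: unify List (Bool -> a) ~ a  [subst: {-} | 2 pending]
  occurs-check fail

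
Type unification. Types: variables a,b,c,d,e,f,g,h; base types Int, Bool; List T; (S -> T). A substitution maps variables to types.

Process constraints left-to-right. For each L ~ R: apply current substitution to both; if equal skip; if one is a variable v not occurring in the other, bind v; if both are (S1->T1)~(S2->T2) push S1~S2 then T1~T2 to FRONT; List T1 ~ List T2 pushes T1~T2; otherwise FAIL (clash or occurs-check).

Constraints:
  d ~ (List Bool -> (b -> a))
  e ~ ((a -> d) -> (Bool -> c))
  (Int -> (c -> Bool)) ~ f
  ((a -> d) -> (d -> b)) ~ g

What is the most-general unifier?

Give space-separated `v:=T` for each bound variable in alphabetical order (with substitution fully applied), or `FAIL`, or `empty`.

step 1: unify d ~ (List Bool -> (b -> a))  [subst: {-} | 3 pending]
  bind d := (List Bool -> (b -> a))
step 2: unify e ~ ((a -> (List Bool -> (b -> a))) -> (Bool -> c))  [subst: {d:=(List Bool -> (b -> a))} | 2 pending]
  bind e := ((a -> (List Bool -> (b -> a))) -> (Bool -> c))
step 3: unify (Int -> (c -> Bool)) ~ f  [subst: {d:=(List Bool -> (b -> a)), e:=((a -> (List Bool -> (b -> a))) -> (Bool -> c))} | 1 pending]
  bind f := (Int -> (c -> Bool))
step 4: unify ((a -> (List Bool -> (b -> a))) -> ((List Bool -> (b -> a)) -> b)) ~ g  [subst: {d:=(List Bool -> (b -> a)), e:=((a -> (List Bool -> (b -> a))) -> (Bool -> c)), f:=(Int -> (c -> Bool))} | 0 pending]
  bind g := ((a -> (List Bool -> (b -> a))) -> ((List Bool -> (b -> a)) -> b))

Answer: d:=(List Bool -> (b -> a)) e:=((a -> (List Bool -> (b -> a))) -> (Bool -> c)) f:=(Int -> (c -> Bool)) g:=((a -> (List Bool -> (b -> a))) -> ((List Bool -> (b -> a)) -> b))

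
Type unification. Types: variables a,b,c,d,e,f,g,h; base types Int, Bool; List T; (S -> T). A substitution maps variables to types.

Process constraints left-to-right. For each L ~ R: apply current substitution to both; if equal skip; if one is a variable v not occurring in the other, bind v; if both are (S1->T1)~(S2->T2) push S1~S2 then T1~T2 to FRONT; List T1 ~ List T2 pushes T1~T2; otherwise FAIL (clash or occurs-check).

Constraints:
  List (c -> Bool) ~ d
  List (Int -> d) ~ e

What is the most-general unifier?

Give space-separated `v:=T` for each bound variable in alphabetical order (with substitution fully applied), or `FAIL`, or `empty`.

Answer: d:=List (c -> Bool) e:=List (Int -> List (c -> Bool))

Derivation:
step 1: unify List (c -> Bool) ~ d  [subst: {-} | 1 pending]
  bind d := List (c -> Bool)
step 2: unify List (Int -> List (c -> Bool)) ~ e  [subst: {d:=List (c -> Bool)} | 0 pending]
  bind e := List (Int -> List (c -> Bool))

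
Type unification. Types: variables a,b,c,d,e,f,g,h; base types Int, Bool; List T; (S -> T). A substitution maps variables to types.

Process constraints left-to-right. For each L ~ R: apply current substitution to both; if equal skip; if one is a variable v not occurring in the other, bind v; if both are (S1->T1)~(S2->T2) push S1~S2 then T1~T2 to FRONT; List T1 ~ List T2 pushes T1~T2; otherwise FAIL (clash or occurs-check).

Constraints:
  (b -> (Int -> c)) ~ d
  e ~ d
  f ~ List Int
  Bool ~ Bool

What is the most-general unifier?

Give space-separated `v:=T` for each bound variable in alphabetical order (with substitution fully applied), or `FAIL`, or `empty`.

step 1: unify (b -> (Int -> c)) ~ d  [subst: {-} | 3 pending]
  bind d := (b -> (Int -> c))
step 2: unify e ~ (b -> (Int -> c))  [subst: {d:=(b -> (Int -> c))} | 2 pending]
  bind e := (b -> (Int -> c))
step 3: unify f ~ List Int  [subst: {d:=(b -> (Int -> c)), e:=(b -> (Int -> c))} | 1 pending]
  bind f := List Int
step 4: unify Bool ~ Bool  [subst: {d:=(b -> (Int -> c)), e:=(b -> (Int -> c)), f:=List Int} | 0 pending]
  -> identical, skip

Answer: d:=(b -> (Int -> c)) e:=(b -> (Int -> c)) f:=List Int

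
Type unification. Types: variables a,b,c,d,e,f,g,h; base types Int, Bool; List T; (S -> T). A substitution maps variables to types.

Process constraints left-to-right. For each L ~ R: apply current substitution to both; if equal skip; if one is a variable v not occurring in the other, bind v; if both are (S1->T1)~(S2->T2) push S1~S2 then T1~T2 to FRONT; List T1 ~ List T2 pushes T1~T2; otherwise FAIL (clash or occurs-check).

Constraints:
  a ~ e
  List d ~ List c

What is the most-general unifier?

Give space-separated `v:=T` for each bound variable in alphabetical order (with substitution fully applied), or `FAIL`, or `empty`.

Answer: a:=e d:=c

Derivation:
step 1: unify a ~ e  [subst: {-} | 1 pending]
  bind a := e
step 2: unify List d ~ List c  [subst: {a:=e} | 0 pending]
  -> decompose List: push d~c
step 3: unify d ~ c  [subst: {a:=e} | 0 pending]
  bind d := c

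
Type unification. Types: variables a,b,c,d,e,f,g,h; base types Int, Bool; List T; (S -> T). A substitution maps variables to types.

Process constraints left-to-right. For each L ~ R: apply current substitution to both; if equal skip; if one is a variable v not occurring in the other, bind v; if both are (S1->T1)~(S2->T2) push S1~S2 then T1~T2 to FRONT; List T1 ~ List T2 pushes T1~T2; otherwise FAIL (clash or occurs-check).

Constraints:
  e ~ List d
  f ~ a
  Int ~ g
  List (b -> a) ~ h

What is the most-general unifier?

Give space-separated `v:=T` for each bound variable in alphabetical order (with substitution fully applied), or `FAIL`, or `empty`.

Answer: e:=List d f:=a g:=Int h:=List (b -> a)

Derivation:
step 1: unify e ~ List d  [subst: {-} | 3 pending]
  bind e := List d
step 2: unify f ~ a  [subst: {e:=List d} | 2 pending]
  bind f := a
step 3: unify Int ~ g  [subst: {e:=List d, f:=a} | 1 pending]
  bind g := Int
step 4: unify List (b -> a) ~ h  [subst: {e:=List d, f:=a, g:=Int} | 0 pending]
  bind h := List (b -> a)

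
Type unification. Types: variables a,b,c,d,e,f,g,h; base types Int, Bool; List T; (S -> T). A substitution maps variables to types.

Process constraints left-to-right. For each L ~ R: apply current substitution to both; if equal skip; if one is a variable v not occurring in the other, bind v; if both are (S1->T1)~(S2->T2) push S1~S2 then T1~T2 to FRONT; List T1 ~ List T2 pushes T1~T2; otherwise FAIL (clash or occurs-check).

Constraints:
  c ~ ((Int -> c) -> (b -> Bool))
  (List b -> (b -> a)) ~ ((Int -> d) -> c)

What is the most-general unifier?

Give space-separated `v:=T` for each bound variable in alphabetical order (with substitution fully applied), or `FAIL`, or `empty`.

Answer: FAIL

Derivation:
step 1: unify c ~ ((Int -> c) -> (b -> Bool))  [subst: {-} | 1 pending]
  occurs-check fail: c in ((Int -> c) -> (b -> Bool))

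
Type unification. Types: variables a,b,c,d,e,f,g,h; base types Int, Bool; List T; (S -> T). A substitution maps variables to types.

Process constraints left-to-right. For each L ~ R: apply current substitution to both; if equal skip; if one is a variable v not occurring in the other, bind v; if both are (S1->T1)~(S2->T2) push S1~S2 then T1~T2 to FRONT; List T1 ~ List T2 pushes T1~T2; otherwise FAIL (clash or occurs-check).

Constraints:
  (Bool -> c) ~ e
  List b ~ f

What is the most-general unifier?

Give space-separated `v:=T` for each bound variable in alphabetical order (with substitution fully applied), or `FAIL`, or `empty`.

step 1: unify (Bool -> c) ~ e  [subst: {-} | 1 pending]
  bind e := (Bool -> c)
step 2: unify List b ~ f  [subst: {e:=(Bool -> c)} | 0 pending]
  bind f := List b

Answer: e:=(Bool -> c) f:=List b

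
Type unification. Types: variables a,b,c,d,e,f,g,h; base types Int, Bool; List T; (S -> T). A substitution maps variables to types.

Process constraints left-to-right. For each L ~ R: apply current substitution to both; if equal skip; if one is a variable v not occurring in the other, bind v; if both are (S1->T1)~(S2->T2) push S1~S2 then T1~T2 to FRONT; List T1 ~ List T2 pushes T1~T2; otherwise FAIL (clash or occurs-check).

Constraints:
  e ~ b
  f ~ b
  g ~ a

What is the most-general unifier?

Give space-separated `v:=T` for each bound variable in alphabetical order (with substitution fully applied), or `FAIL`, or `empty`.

step 1: unify e ~ b  [subst: {-} | 2 pending]
  bind e := b
step 2: unify f ~ b  [subst: {e:=b} | 1 pending]
  bind f := b
step 3: unify g ~ a  [subst: {e:=b, f:=b} | 0 pending]
  bind g := a

Answer: e:=b f:=b g:=a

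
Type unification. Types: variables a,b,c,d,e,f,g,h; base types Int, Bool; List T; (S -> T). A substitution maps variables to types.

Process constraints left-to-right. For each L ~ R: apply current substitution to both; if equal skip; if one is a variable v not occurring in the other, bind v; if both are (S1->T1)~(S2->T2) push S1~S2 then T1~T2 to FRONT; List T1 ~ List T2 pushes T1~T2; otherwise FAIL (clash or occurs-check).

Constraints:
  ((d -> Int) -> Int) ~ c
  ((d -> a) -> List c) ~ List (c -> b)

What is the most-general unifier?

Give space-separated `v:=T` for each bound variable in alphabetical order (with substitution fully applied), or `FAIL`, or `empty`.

step 1: unify ((d -> Int) -> Int) ~ c  [subst: {-} | 1 pending]
  bind c := ((d -> Int) -> Int)
step 2: unify ((d -> a) -> List ((d -> Int) -> Int)) ~ List (((d -> Int) -> Int) -> b)  [subst: {c:=((d -> Int) -> Int)} | 0 pending]
  clash: ((d -> a) -> List ((d -> Int) -> Int)) vs List (((d -> Int) -> Int) -> b)

Answer: FAIL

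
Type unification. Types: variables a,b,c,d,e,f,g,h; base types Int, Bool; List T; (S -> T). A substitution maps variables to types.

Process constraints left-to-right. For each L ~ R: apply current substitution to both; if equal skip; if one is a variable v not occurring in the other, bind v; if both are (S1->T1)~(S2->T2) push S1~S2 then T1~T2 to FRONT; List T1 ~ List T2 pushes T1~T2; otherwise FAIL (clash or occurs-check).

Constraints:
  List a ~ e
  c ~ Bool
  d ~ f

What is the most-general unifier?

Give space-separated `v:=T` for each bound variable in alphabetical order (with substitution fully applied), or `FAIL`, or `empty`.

step 1: unify List a ~ e  [subst: {-} | 2 pending]
  bind e := List a
step 2: unify c ~ Bool  [subst: {e:=List a} | 1 pending]
  bind c := Bool
step 3: unify d ~ f  [subst: {e:=List a, c:=Bool} | 0 pending]
  bind d := f

Answer: c:=Bool d:=f e:=List a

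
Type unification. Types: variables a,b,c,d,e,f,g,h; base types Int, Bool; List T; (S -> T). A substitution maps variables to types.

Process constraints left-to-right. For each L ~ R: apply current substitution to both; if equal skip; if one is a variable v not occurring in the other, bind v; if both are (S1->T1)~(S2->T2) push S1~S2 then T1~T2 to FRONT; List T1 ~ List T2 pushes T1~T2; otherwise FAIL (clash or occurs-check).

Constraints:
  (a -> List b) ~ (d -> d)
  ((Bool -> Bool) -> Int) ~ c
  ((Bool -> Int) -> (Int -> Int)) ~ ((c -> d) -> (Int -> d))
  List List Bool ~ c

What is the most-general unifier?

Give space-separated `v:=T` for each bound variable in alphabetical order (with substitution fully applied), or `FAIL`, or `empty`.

Answer: FAIL

Derivation:
step 1: unify (a -> List b) ~ (d -> d)  [subst: {-} | 3 pending]
  -> decompose arrow: push a~d, List b~d
step 2: unify a ~ d  [subst: {-} | 4 pending]
  bind a := d
step 3: unify List b ~ d  [subst: {a:=d} | 3 pending]
  bind d := List b
step 4: unify ((Bool -> Bool) -> Int) ~ c  [subst: {a:=d, d:=List b} | 2 pending]
  bind c := ((Bool -> Bool) -> Int)
step 5: unify ((Bool -> Int) -> (Int -> Int)) ~ ((((Bool -> Bool) -> Int) -> List b) -> (Int -> List b))  [subst: {a:=d, d:=List b, c:=((Bool -> Bool) -> Int)} | 1 pending]
  -> decompose arrow: push (Bool -> Int)~(((Bool -> Bool) -> Int) -> List b), (Int -> Int)~(Int -> List b)
step 6: unify (Bool -> Int) ~ (((Bool -> Bool) -> Int) -> List b)  [subst: {a:=d, d:=List b, c:=((Bool -> Bool) -> Int)} | 2 pending]
  -> decompose arrow: push Bool~((Bool -> Bool) -> Int), Int~List b
step 7: unify Bool ~ ((Bool -> Bool) -> Int)  [subst: {a:=d, d:=List b, c:=((Bool -> Bool) -> Int)} | 3 pending]
  clash: Bool vs ((Bool -> Bool) -> Int)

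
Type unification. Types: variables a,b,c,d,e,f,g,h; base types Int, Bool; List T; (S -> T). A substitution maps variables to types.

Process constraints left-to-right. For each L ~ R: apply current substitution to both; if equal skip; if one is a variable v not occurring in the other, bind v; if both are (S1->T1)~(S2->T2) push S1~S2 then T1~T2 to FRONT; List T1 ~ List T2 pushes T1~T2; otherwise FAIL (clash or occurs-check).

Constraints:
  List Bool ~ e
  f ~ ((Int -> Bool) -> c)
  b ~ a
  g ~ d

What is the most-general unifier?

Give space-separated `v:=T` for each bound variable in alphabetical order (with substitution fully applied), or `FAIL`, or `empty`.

step 1: unify List Bool ~ e  [subst: {-} | 3 pending]
  bind e := List Bool
step 2: unify f ~ ((Int -> Bool) -> c)  [subst: {e:=List Bool} | 2 pending]
  bind f := ((Int -> Bool) -> c)
step 3: unify b ~ a  [subst: {e:=List Bool, f:=((Int -> Bool) -> c)} | 1 pending]
  bind b := a
step 4: unify g ~ d  [subst: {e:=List Bool, f:=((Int -> Bool) -> c), b:=a} | 0 pending]
  bind g := d

Answer: b:=a e:=List Bool f:=((Int -> Bool) -> c) g:=d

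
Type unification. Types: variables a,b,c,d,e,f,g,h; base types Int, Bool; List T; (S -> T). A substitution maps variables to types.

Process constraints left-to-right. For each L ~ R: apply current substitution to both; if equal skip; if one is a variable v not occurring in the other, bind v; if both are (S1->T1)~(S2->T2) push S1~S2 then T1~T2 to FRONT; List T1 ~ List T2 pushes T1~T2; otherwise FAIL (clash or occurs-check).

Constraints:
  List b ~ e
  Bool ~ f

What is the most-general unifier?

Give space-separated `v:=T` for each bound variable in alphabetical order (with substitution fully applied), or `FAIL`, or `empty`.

Answer: e:=List b f:=Bool

Derivation:
step 1: unify List b ~ e  [subst: {-} | 1 pending]
  bind e := List b
step 2: unify Bool ~ f  [subst: {e:=List b} | 0 pending]
  bind f := Bool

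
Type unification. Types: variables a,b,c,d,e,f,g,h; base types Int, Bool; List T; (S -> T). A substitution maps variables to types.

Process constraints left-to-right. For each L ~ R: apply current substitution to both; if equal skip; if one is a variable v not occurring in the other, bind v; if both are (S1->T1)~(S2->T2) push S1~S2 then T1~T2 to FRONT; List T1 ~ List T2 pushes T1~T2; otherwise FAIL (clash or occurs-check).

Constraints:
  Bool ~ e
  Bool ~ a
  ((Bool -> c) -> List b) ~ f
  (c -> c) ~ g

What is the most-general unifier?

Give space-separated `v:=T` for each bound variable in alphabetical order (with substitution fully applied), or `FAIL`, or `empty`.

step 1: unify Bool ~ e  [subst: {-} | 3 pending]
  bind e := Bool
step 2: unify Bool ~ a  [subst: {e:=Bool} | 2 pending]
  bind a := Bool
step 3: unify ((Bool -> c) -> List b) ~ f  [subst: {e:=Bool, a:=Bool} | 1 pending]
  bind f := ((Bool -> c) -> List b)
step 4: unify (c -> c) ~ g  [subst: {e:=Bool, a:=Bool, f:=((Bool -> c) -> List b)} | 0 pending]
  bind g := (c -> c)

Answer: a:=Bool e:=Bool f:=((Bool -> c) -> List b) g:=(c -> c)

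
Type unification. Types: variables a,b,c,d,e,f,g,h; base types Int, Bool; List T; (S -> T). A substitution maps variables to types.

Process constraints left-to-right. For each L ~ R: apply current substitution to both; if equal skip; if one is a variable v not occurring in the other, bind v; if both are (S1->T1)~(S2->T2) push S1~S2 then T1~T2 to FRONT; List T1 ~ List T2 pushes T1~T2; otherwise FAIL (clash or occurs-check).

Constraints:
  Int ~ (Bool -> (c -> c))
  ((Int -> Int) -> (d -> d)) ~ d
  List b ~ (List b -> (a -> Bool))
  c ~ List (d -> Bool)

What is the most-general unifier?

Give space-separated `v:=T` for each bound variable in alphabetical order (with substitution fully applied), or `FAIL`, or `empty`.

step 1: unify Int ~ (Bool -> (c -> c))  [subst: {-} | 3 pending]
  clash: Int vs (Bool -> (c -> c))

Answer: FAIL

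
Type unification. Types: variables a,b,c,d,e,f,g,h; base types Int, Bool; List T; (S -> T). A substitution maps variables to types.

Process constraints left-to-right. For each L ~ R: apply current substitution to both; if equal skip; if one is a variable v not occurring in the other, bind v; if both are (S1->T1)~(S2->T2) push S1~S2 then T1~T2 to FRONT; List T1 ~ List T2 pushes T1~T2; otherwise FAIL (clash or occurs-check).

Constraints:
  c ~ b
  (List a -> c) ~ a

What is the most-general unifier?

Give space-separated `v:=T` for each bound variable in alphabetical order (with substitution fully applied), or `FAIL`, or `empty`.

step 1: unify c ~ b  [subst: {-} | 1 pending]
  bind c := b
step 2: unify (List a -> b) ~ a  [subst: {c:=b} | 0 pending]
  occurs-check fail

Answer: FAIL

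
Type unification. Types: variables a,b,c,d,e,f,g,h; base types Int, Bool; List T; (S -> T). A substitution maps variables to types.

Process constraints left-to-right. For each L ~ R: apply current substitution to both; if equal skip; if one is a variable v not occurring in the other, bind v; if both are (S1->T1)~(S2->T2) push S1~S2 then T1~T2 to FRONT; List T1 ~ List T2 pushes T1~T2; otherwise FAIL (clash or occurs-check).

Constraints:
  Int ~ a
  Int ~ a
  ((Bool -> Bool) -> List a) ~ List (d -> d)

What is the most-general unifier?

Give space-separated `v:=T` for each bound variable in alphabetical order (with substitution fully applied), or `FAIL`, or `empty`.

step 1: unify Int ~ a  [subst: {-} | 2 pending]
  bind a := Int
step 2: unify Int ~ Int  [subst: {a:=Int} | 1 pending]
  -> identical, skip
step 3: unify ((Bool -> Bool) -> List Int) ~ List (d -> d)  [subst: {a:=Int} | 0 pending]
  clash: ((Bool -> Bool) -> List Int) vs List (d -> d)

Answer: FAIL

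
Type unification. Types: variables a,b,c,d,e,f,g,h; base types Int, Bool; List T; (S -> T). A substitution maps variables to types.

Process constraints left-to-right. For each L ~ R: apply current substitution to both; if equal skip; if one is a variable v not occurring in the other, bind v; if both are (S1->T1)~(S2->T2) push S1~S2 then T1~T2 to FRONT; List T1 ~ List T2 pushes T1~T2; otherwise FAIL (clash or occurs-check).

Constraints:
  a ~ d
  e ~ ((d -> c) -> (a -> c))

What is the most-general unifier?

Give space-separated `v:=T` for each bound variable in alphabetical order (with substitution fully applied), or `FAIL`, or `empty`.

step 1: unify a ~ d  [subst: {-} | 1 pending]
  bind a := d
step 2: unify e ~ ((d -> c) -> (d -> c))  [subst: {a:=d} | 0 pending]
  bind e := ((d -> c) -> (d -> c))

Answer: a:=d e:=((d -> c) -> (d -> c))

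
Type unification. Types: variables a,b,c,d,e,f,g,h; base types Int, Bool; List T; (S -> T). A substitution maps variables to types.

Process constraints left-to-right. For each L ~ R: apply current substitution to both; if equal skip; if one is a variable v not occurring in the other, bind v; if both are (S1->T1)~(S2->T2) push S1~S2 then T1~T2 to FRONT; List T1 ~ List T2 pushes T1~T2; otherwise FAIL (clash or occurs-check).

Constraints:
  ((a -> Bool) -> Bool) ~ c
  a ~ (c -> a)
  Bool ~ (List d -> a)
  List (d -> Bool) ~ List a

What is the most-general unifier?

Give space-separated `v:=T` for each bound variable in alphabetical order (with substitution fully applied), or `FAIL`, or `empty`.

step 1: unify ((a -> Bool) -> Bool) ~ c  [subst: {-} | 3 pending]
  bind c := ((a -> Bool) -> Bool)
step 2: unify a ~ (((a -> Bool) -> Bool) -> a)  [subst: {c:=((a -> Bool) -> Bool)} | 2 pending]
  occurs-check fail: a in (((a -> Bool) -> Bool) -> a)

Answer: FAIL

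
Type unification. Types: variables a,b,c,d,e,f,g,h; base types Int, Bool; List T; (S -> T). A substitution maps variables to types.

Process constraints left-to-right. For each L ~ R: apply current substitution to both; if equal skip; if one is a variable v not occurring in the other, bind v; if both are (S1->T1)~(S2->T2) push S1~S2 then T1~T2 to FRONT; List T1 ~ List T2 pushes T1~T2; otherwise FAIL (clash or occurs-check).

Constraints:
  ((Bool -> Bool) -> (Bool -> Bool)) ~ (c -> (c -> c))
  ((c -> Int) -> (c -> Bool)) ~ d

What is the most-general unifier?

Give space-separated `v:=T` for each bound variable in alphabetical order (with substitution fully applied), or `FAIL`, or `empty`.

step 1: unify ((Bool -> Bool) -> (Bool -> Bool)) ~ (c -> (c -> c))  [subst: {-} | 1 pending]
  -> decompose arrow: push (Bool -> Bool)~c, (Bool -> Bool)~(c -> c)
step 2: unify (Bool -> Bool) ~ c  [subst: {-} | 2 pending]
  bind c := (Bool -> Bool)
step 3: unify (Bool -> Bool) ~ ((Bool -> Bool) -> (Bool -> Bool))  [subst: {c:=(Bool -> Bool)} | 1 pending]
  -> decompose arrow: push Bool~(Bool -> Bool), Bool~(Bool -> Bool)
step 4: unify Bool ~ (Bool -> Bool)  [subst: {c:=(Bool -> Bool)} | 2 pending]
  clash: Bool vs (Bool -> Bool)

Answer: FAIL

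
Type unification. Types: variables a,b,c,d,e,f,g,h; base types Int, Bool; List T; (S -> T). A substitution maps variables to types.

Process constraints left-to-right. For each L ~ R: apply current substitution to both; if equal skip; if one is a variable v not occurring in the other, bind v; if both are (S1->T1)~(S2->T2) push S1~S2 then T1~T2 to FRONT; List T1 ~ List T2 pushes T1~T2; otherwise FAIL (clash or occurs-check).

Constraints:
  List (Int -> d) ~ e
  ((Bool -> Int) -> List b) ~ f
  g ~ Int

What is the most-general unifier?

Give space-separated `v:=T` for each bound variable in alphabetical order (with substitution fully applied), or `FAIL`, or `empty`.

Answer: e:=List (Int -> d) f:=((Bool -> Int) -> List b) g:=Int

Derivation:
step 1: unify List (Int -> d) ~ e  [subst: {-} | 2 pending]
  bind e := List (Int -> d)
step 2: unify ((Bool -> Int) -> List b) ~ f  [subst: {e:=List (Int -> d)} | 1 pending]
  bind f := ((Bool -> Int) -> List b)
step 3: unify g ~ Int  [subst: {e:=List (Int -> d), f:=((Bool -> Int) -> List b)} | 0 pending]
  bind g := Int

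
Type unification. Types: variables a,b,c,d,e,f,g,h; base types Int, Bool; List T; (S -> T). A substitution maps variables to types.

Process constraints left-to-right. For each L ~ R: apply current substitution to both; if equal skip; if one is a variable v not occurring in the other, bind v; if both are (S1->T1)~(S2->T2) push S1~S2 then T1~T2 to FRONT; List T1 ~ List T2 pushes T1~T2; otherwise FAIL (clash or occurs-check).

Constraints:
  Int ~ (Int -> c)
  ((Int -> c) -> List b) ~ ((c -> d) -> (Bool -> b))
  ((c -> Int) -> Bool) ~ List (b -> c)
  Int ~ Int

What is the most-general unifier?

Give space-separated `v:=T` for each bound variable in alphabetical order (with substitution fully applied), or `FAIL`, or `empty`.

Answer: FAIL

Derivation:
step 1: unify Int ~ (Int -> c)  [subst: {-} | 3 pending]
  clash: Int vs (Int -> c)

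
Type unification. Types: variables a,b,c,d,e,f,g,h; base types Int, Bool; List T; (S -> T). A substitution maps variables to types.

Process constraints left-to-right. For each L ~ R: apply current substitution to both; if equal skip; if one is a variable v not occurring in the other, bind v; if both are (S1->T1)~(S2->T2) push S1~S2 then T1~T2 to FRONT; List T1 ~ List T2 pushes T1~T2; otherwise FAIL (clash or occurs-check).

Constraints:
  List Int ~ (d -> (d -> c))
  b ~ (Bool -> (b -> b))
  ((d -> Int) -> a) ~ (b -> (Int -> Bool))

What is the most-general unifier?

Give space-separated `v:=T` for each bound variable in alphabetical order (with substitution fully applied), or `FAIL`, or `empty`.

step 1: unify List Int ~ (d -> (d -> c))  [subst: {-} | 2 pending]
  clash: List Int vs (d -> (d -> c))

Answer: FAIL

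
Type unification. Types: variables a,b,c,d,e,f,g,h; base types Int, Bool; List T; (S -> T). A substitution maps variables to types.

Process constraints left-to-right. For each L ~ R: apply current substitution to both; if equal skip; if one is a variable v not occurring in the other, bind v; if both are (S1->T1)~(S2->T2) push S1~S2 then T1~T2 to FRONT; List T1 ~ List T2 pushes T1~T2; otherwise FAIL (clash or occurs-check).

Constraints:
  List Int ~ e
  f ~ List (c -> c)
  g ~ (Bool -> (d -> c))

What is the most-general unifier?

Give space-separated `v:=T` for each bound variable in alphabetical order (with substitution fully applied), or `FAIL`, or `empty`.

Answer: e:=List Int f:=List (c -> c) g:=(Bool -> (d -> c))

Derivation:
step 1: unify List Int ~ e  [subst: {-} | 2 pending]
  bind e := List Int
step 2: unify f ~ List (c -> c)  [subst: {e:=List Int} | 1 pending]
  bind f := List (c -> c)
step 3: unify g ~ (Bool -> (d -> c))  [subst: {e:=List Int, f:=List (c -> c)} | 0 pending]
  bind g := (Bool -> (d -> c))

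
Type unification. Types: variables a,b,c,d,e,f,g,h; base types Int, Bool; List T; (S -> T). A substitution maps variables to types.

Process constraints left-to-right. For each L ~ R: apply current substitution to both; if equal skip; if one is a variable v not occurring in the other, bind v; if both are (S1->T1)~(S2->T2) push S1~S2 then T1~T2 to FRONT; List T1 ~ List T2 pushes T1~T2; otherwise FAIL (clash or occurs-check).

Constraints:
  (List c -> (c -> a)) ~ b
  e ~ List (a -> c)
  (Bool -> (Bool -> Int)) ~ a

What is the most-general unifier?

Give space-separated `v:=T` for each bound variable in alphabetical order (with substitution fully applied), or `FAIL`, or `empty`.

Answer: a:=(Bool -> (Bool -> Int)) b:=(List c -> (c -> (Bool -> (Bool -> Int)))) e:=List ((Bool -> (Bool -> Int)) -> c)

Derivation:
step 1: unify (List c -> (c -> a)) ~ b  [subst: {-} | 2 pending]
  bind b := (List c -> (c -> a))
step 2: unify e ~ List (a -> c)  [subst: {b:=(List c -> (c -> a))} | 1 pending]
  bind e := List (a -> c)
step 3: unify (Bool -> (Bool -> Int)) ~ a  [subst: {b:=(List c -> (c -> a)), e:=List (a -> c)} | 0 pending]
  bind a := (Bool -> (Bool -> Int))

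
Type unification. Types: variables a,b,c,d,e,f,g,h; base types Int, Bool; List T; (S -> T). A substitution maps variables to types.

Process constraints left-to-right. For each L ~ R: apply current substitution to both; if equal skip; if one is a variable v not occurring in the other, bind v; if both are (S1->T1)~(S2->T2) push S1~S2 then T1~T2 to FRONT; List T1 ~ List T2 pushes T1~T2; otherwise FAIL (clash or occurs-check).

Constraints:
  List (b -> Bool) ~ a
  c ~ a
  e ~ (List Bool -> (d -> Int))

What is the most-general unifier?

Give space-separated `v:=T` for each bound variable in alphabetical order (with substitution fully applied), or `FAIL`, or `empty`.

step 1: unify List (b -> Bool) ~ a  [subst: {-} | 2 pending]
  bind a := List (b -> Bool)
step 2: unify c ~ List (b -> Bool)  [subst: {a:=List (b -> Bool)} | 1 pending]
  bind c := List (b -> Bool)
step 3: unify e ~ (List Bool -> (d -> Int))  [subst: {a:=List (b -> Bool), c:=List (b -> Bool)} | 0 pending]
  bind e := (List Bool -> (d -> Int))

Answer: a:=List (b -> Bool) c:=List (b -> Bool) e:=(List Bool -> (d -> Int))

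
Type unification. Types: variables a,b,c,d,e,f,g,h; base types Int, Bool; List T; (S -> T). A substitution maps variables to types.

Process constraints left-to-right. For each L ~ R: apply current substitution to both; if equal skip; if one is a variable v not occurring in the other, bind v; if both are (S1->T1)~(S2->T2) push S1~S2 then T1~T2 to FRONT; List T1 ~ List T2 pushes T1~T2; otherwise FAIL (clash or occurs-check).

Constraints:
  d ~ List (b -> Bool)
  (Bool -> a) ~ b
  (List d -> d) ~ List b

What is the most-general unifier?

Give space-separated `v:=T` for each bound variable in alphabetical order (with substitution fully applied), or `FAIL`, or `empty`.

step 1: unify d ~ List (b -> Bool)  [subst: {-} | 2 pending]
  bind d := List (b -> Bool)
step 2: unify (Bool -> a) ~ b  [subst: {d:=List (b -> Bool)} | 1 pending]
  bind b := (Bool -> a)
step 3: unify (List List ((Bool -> a) -> Bool) -> List ((Bool -> a) -> Bool)) ~ List (Bool -> a)  [subst: {d:=List (b -> Bool), b:=(Bool -> a)} | 0 pending]
  clash: (List List ((Bool -> a) -> Bool) -> List ((Bool -> a) -> Bool)) vs List (Bool -> a)

Answer: FAIL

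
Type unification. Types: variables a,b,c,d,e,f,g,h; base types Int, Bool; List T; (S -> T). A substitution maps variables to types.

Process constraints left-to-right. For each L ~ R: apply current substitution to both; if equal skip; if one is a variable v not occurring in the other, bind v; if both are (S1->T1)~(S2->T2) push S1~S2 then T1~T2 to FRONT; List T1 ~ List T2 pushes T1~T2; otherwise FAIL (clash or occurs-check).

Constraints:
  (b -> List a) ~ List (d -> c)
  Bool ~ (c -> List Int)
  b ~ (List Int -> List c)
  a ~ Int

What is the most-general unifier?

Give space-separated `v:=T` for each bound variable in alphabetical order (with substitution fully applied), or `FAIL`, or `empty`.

Answer: FAIL

Derivation:
step 1: unify (b -> List a) ~ List (d -> c)  [subst: {-} | 3 pending]
  clash: (b -> List a) vs List (d -> c)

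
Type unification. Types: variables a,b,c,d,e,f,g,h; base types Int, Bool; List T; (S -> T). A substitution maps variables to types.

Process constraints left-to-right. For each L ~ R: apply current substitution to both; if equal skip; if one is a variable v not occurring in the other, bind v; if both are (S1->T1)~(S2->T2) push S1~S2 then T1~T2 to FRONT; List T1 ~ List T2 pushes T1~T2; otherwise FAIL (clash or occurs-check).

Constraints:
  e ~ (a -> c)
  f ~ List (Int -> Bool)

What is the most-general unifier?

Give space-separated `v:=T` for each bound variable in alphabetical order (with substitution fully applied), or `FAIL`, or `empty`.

Answer: e:=(a -> c) f:=List (Int -> Bool)

Derivation:
step 1: unify e ~ (a -> c)  [subst: {-} | 1 pending]
  bind e := (a -> c)
step 2: unify f ~ List (Int -> Bool)  [subst: {e:=(a -> c)} | 0 pending]
  bind f := List (Int -> Bool)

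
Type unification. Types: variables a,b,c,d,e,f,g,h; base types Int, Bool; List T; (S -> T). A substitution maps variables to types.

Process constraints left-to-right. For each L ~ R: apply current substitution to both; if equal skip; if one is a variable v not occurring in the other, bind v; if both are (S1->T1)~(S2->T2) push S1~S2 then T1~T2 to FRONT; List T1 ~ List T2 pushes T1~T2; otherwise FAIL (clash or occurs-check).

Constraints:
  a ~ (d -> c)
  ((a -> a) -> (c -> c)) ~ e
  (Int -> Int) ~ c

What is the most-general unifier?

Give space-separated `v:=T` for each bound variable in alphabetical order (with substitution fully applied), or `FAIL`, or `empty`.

step 1: unify a ~ (d -> c)  [subst: {-} | 2 pending]
  bind a := (d -> c)
step 2: unify (((d -> c) -> (d -> c)) -> (c -> c)) ~ e  [subst: {a:=(d -> c)} | 1 pending]
  bind e := (((d -> c) -> (d -> c)) -> (c -> c))
step 3: unify (Int -> Int) ~ c  [subst: {a:=(d -> c), e:=(((d -> c) -> (d -> c)) -> (c -> c))} | 0 pending]
  bind c := (Int -> Int)

Answer: a:=(d -> (Int -> Int)) c:=(Int -> Int) e:=(((d -> (Int -> Int)) -> (d -> (Int -> Int))) -> ((Int -> Int) -> (Int -> Int)))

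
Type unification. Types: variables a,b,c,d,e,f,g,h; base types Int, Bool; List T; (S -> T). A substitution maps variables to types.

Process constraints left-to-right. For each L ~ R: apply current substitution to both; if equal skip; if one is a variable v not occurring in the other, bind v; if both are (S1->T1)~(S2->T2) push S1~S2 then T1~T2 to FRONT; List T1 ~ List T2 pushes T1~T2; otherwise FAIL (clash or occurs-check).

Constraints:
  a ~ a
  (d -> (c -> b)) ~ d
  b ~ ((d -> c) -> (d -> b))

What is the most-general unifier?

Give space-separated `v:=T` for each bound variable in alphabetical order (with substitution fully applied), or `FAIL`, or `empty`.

Answer: FAIL

Derivation:
step 1: unify a ~ a  [subst: {-} | 2 pending]
  -> identical, skip
step 2: unify (d -> (c -> b)) ~ d  [subst: {-} | 1 pending]
  occurs-check fail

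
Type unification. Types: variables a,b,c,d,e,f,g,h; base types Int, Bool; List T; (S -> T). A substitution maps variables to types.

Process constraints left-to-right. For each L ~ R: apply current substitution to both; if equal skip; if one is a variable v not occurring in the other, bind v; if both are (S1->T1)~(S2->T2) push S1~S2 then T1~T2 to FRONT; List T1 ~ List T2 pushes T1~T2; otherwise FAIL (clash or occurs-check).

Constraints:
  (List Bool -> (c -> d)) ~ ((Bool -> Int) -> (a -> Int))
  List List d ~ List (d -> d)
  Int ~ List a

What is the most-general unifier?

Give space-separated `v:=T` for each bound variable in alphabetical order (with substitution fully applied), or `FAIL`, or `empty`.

Answer: FAIL

Derivation:
step 1: unify (List Bool -> (c -> d)) ~ ((Bool -> Int) -> (a -> Int))  [subst: {-} | 2 pending]
  -> decompose arrow: push List Bool~(Bool -> Int), (c -> d)~(a -> Int)
step 2: unify List Bool ~ (Bool -> Int)  [subst: {-} | 3 pending]
  clash: List Bool vs (Bool -> Int)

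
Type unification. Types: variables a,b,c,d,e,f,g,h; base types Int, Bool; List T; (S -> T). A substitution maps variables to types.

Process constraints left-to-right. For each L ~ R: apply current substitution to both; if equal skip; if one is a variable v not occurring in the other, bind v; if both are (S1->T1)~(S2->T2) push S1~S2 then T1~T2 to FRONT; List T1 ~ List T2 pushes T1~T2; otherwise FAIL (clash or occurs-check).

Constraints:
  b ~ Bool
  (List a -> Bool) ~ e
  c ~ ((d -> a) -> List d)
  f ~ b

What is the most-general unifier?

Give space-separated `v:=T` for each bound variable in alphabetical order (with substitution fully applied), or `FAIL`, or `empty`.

step 1: unify b ~ Bool  [subst: {-} | 3 pending]
  bind b := Bool
step 2: unify (List a -> Bool) ~ e  [subst: {b:=Bool} | 2 pending]
  bind e := (List a -> Bool)
step 3: unify c ~ ((d -> a) -> List d)  [subst: {b:=Bool, e:=(List a -> Bool)} | 1 pending]
  bind c := ((d -> a) -> List d)
step 4: unify f ~ Bool  [subst: {b:=Bool, e:=(List a -> Bool), c:=((d -> a) -> List d)} | 0 pending]
  bind f := Bool

Answer: b:=Bool c:=((d -> a) -> List d) e:=(List a -> Bool) f:=Bool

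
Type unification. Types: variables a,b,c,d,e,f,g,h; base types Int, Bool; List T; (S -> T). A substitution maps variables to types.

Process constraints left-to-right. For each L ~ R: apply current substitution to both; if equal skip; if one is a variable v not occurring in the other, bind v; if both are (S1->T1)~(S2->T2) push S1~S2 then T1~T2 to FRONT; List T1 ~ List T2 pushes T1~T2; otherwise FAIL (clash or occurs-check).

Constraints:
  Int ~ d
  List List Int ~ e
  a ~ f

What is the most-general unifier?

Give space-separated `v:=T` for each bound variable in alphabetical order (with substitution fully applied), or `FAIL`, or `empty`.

step 1: unify Int ~ d  [subst: {-} | 2 pending]
  bind d := Int
step 2: unify List List Int ~ e  [subst: {d:=Int} | 1 pending]
  bind e := List List Int
step 3: unify a ~ f  [subst: {d:=Int, e:=List List Int} | 0 pending]
  bind a := f

Answer: a:=f d:=Int e:=List List Int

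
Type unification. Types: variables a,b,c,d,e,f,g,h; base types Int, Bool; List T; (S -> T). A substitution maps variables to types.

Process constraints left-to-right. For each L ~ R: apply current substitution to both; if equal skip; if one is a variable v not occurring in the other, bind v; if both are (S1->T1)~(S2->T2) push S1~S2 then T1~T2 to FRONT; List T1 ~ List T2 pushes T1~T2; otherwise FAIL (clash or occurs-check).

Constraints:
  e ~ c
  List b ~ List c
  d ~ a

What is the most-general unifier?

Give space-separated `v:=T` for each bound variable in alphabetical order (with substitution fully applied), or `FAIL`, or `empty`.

Answer: b:=c d:=a e:=c

Derivation:
step 1: unify e ~ c  [subst: {-} | 2 pending]
  bind e := c
step 2: unify List b ~ List c  [subst: {e:=c} | 1 pending]
  -> decompose List: push b~c
step 3: unify b ~ c  [subst: {e:=c} | 1 pending]
  bind b := c
step 4: unify d ~ a  [subst: {e:=c, b:=c} | 0 pending]
  bind d := a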